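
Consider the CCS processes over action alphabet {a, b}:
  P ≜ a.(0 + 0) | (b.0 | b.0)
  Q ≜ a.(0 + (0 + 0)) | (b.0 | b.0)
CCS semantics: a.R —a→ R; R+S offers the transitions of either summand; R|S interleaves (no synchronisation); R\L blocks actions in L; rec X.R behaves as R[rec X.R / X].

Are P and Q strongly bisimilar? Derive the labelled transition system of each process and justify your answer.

P's transition system — 8 states:
  s0 = a.(0 + 0) | (b.0 | b.0) :: -a-> s1, -b-> s2, -b-> s3
  s1 = (0 + 0) | (b.0 | b.0) :: -b-> s4, -b-> s5
  s2 = a.(0 + 0) | (0 | b.0) :: -a-> s4, -b-> s6
  s3 = a.(0 + 0) | (b.0 | 0) :: -a-> s5, -b-> s6
  s4 = (0 + 0) | (0 | b.0) :: -b-> s7
  s5 = (0 + 0) | (b.0 | 0) :: -b-> s7
  s6 = a.(0 + 0) | (0 | 0) :: -a-> s7
  s7 = (0 + 0) | (0 | 0) :: stopped
Q's transition system — 8 states:
  t0 = a.(0 + (0 + 0)) | (b.0 | b.0) :: -a-> t1, -b-> t2, -b-> t3
  t1 = (0 + (0 + 0)) | (b.0 | b.0) :: -b-> t4, -b-> t5
  t2 = a.(0 + (0 + 0)) | (0 | b.0) :: -a-> t4, -b-> t6
  t3 = a.(0 + (0 + 0)) | (b.0 | 0) :: -a-> t5, -b-> t6
  t4 = (0 + (0 + 0)) | (0 | b.0) :: -b-> t7
  t5 = (0 + (0 + 0)) | (b.0 | 0) :: -b-> t7
  t6 = a.(0 + (0 + 0)) | (0 | 0) :: -a-> t7
  t7 = (0 + (0 + 0)) | (0 | 0) :: stopped
Bisimilarity quotient blocks:
  B0 = {s0, t0}
  B1 = {s1, t1}
  B2 = {s4, s5, t4, t5}
  B3 = {s7, t7}
  B4 = {s2, s3, t2, t3}
  B5 = {s6, t6}
s0 ∈ B0, t0 ∈ B0 → same block

bisimilar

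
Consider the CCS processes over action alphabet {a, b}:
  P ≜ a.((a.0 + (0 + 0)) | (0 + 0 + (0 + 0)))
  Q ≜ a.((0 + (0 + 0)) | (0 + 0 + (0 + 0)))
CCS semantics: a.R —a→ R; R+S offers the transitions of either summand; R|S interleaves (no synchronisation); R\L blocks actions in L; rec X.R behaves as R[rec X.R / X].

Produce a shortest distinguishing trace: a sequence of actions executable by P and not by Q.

LTS(P): 3 reachable states
  u0 = a.((a.0 + (0 + 0)) | (0 + 0 + (0 + 0))) has moves —a→ u1
  u1 = (a.0 + (0 + 0)) | (0 + 0 + (0 + 0)) has moves —a→ u2
  u2 = 0 | (0 + 0 + (0 + 0)) has moves ∅
LTS(Q): 2 reachable states
  v0 = a.((0 + (0 + 0)) | (0 + 0 + (0 + 0))) has moves —a→ v1
  v1 = (0 + (0 + 0)) | (0 + 0 + (0 + 0)) has moves ∅
Run σ = ⟨aa⟩ on P: start {u0}
  [1] a ⇒ {u1}
  [2] a ⇒ {u2}
  P completes σ.
Run σ = ⟨aa⟩ on Q: start {v0}
  [1] a ⇒ {v1}
  [2] a ⇒ no successor for Q

aa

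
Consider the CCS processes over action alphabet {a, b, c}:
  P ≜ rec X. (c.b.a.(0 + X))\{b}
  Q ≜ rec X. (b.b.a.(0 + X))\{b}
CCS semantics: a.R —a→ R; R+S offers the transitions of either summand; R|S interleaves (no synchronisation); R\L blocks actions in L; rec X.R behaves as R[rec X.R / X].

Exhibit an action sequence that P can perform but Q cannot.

P's transition system — 2 states:
  u0 = rec X. (c.b.a.(0 + X))\{b} :: =c=> u1
  u1 = (b.a.(0 + (rec X. (c.b.a.(0 + X))\{b})))\{b} :: (no moves)
Q's transition system — 1 states:
  v0 = rec X. (b.b.a.(0 + X))\{b} :: (no moves)
Executing c from P (initial set {u0}):
  step 1 (c): {u1}
  ✓ P
Executing c from Q (initial set {v0}):
  step 1 (c): no successor for Q

c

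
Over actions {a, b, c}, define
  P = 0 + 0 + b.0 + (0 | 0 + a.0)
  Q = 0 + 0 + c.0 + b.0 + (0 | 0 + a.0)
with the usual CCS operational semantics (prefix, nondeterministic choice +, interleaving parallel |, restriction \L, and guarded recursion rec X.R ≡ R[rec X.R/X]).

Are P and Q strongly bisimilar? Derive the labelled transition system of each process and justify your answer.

LTS(P): 2 reachable states
  u0 = 0 + 0 + b.0 + (0 | 0 + a.0) has moves ··a··> u1, ··b··> u1
  u1 = 0 has moves stopped
LTS(Q): 2 reachable states
  v0 = 0 + 0 + c.0 + b.0 + (0 | 0 + a.0) has moves ··a··> v1, ··b··> v1, ··c··> v1
  v1 = 0 has moves stopped
Bisimilarity quotient blocks:
  B0 = {u0}
  B1 = {u1, v1}
  B2 = {v0}
u0 ∈ B0, v0 ∈ B2 → different blocks

P ≁ Q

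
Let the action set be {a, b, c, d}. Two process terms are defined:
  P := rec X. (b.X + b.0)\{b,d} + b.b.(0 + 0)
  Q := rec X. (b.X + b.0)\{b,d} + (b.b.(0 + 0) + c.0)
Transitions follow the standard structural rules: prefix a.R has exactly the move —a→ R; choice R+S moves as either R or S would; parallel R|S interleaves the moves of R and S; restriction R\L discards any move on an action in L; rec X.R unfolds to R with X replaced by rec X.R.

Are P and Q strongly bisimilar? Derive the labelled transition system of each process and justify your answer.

not bisimilar

LTS(P): 3 reachable states
  s0 = rec X. (b.X + b.0)\{b,d} + b.b.(0 + 0) | --b--▸ s1
  s1 = b.(0 + 0) | --b--▸ s2
  s2 = 0 + 0 | (no moves)
LTS(Q): 4 reachable states
  t0 = rec X. (b.X + b.0)\{b,d} + (b.b.(0 + 0) + c.0) | --b--▸ t1, --c--▸ t2
  t1 = b.(0 + 0) | --b--▸ t3
  t2 = 0 | (no moves)
  t3 = 0 + 0 | (no moves)
Bisimilarity quotient blocks:
  B0 = {s0}
  B1 = {s1, t1}
  B2 = {s2, t2, t3}
  B3 = {t0}
s0 ∈ B0, t0 ∈ B3 → different blocks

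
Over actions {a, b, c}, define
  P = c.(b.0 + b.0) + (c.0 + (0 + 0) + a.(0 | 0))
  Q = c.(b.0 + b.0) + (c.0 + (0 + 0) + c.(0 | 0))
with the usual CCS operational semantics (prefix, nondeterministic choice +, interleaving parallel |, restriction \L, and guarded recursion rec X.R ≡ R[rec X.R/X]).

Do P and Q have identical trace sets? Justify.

Reachable graph of P (4 states):
  s0 = c.(b.0 + b.0) + (c.0 + (0 + 0) + a.(0 | 0)) :: -a-> s1, -c-> s2, -c-> s3
  s1 = 0 | 0 :: ∅
  s2 = 0 :: ∅
  s3 = b.0 + b.0 :: -b-> s2
Reachable graph of Q (4 states):
  t0 = c.(b.0 + b.0) + (c.0 + (0 + 0) + c.(0 | 0)) :: -c-> t1, -c-> t2, -c-> t3
  t1 = 0 :: ∅
  t2 = 0 | 0 :: ∅
  t3 = b.0 + b.0 :: -b-> t1
Trace ⟨a⟩ through P, begin at {s0}:
  step 1 (a): {s1}
  — P admits the full trace.
Trace ⟨a⟩ through Q, begin at {t0}:
  step 1 (a): ∅ (Q stuck)

traces(P) ≠ traces(Q) — witness ⟨a⟩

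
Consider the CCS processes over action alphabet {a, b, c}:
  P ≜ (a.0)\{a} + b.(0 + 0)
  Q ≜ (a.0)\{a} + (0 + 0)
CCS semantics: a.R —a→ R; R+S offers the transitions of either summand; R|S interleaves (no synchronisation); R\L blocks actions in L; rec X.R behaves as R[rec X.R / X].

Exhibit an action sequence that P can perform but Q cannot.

b

LTS(P): 2 reachable states
  u0 = (a.0)\{a} + b.(0 + 0) has moves =b=> u1
  u1 = 0 + 0 has moves stopped
LTS(Q): 1 reachable states
  v0 = (a.0)\{a} + (0 + 0) has moves stopped
Executing b from P (initial set {u0}):
  [1] b ⇒ {u1}
  — P admits the full trace.
Executing b from Q (initial set {v0}):
  [1] b ⇒ no successor for Q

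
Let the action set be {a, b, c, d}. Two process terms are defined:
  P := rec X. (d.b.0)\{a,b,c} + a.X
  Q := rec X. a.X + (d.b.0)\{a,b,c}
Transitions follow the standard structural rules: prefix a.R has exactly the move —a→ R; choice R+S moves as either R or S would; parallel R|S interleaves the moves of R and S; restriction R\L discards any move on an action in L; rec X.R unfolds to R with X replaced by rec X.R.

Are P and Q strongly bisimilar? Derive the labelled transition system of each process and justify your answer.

bisimilar

LTS(P): 2 reachable states
  u0 = rec X. (d.b.0)\{a,b,c} + a.X has moves =a=> u0, =d=> u1
  u1 = (b.0)\{a,b,c} has moves ·
LTS(Q): 2 reachable states
  v0 = rec X. a.X + (d.b.0)\{a,b,c} has moves =a=> v0, =d=> v1
  v1 = (b.0)\{a,b,c} has moves ·
Partition-refinement fixed point:
  B0 = {u0, v0}
  B1 = {u1, v1}
u0 ∈ B0, v0 ∈ B0 → same block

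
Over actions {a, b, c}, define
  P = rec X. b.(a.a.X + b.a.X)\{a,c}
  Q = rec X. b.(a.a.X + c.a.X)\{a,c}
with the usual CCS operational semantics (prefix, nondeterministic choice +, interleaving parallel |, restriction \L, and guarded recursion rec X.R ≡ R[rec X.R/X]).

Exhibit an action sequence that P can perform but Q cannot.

bb

LTS(P): 3 reachable states
  u0 = rec X. b.(a.a.X + b.a.X)\{a,c} → ··b··> u1
  u1 = (a.a.(rec X. b.(a.a.X + b.a.X)\{a,c}) + b.a.(rec X. b.(a.a.X + b.a.X)\{a,c}))\{a,c} → ··b··> u2
  u2 = (a.(rec X. b.(a.a.X + b.a.X)\{a,c}))\{a,c} → ∅
LTS(Q): 2 reachable states
  v0 = rec X. b.(a.a.X + c.a.X)\{a,c} → ··b··> v1
  v1 = (a.a.(rec X. b.(a.a.X + c.a.X)\{a,c}) + c.a.(rec X. b.(a.a.X + c.a.X)\{a,c}))\{a,c} → ∅
Run σ = ⟨bb⟩ on P: start {u0}
  [1] b ⇒ {u1}
  [2] b ⇒ {u2}
  ✓ P
Run σ = ⟨bb⟩ on Q: start {v0}
  [1] b ⇒ {v1}
  [2] b ⇒ ∅ (Q stuck)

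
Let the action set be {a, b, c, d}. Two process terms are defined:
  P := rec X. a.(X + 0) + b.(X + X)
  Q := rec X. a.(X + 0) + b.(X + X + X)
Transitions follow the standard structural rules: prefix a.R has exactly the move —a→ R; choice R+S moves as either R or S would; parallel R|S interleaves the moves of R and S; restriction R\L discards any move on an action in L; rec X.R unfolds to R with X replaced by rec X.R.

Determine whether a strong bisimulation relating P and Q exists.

YES

LTS(P): 3 reachable states
  s0 = rec X. a.(X + 0) + b.(X + X) ⊢ -a-> s1, -b-> s2
  s1 = (rec X. a.(X + 0) + b.(X + X)) + 0 ⊢ -a-> s1, -b-> s2
  s2 = (rec X. a.(X + 0) + b.(X + X)) + (rec X. a.(X + 0) + b.(X + X)) ⊢ -a-> s1, -b-> s2
LTS(Q): 3 reachable states
  t0 = rec X. a.(X + 0) + b.(X + X + X) ⊢ -a-> t1, -b-> t2
  t1 = (rec X. a.(X + 0) + b.(X + X + X)) + 0 ⊢ -a-> t1, -b-> t2
  t2 = (rec X. a.(X + 0) + b.(X + X + X)) + (rec X. a.(X + 0) + b.(X + X + X)) + (rec X. a.(X + 0) + b.(X + X + X)) ⊢ -a-> t1, -b-> t2
Bisimilarity quotient blocks:
  B0 = {s0, s1, s2, t0, t1, t2}
s0 ∈ B0, t0 ∈ B0 → same block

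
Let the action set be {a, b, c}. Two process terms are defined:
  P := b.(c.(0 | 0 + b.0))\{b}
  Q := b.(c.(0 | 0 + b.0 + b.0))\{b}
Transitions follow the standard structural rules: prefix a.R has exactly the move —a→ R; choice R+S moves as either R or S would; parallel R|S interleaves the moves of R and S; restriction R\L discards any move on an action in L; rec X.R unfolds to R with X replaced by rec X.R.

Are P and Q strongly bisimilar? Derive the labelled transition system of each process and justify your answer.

P ~ Q

LTS(P): 3 reachable states
  s0 = b.(c.(0 | 0 + b.0))\{b} ⊢ ··b··> s1
  s1 = (c.(0 | 0 + b.0))\{b} ⊢ ··c··> s2
  s2 = (0 | 0 + b.0)\{b} ⊢ stopped
LTS(Q): 3 reachable states
  t0 = b.(c.(0 | 0 + b.0 + b.0))\{b} ⊢ ··b··> t1
  t1 = (c.(0 | 0 + b.0 + b.0))\{b} ⊢ ··c··> t2
  t2 = (0 | 0 + b.0 + b.0)\{b} ⊢ stopped
Bisimilarity quotient blocks:
  B0 = {s0, t0}
  B1 = {s1, t1}
  B2 = {s2, t2}
s0 ∈ B0, t0 ∈ B0 → same block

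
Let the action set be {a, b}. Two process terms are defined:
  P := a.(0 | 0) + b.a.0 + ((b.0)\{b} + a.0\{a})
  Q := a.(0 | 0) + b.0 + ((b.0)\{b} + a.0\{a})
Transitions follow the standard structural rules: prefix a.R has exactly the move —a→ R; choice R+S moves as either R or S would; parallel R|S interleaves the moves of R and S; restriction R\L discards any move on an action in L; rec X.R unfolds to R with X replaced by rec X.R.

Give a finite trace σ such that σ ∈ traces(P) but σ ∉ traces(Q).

ba

LTS(P): 5 reachable states
  m0 = a.(0 | 0) + b.a.0 + ((b.0)\{b} + a.0\{a}) has moves --a--▸ m1, --a--▸ m2, --b--▸ m3
  m1 = 0 | 0 has moves deadlocked
  m2 = 0\{a} has moves deadlocked
  m3 = a.0 has moves --a--▸ m4
  m4 = 0 has moves deadlocked
LTS(Q): 4 reachable states
  n0 = a.(0 | 0) + b.0 + ((b.0)\{b} + a.0\{a}) has moves --a--▸ n1, --a--▸ n2, --b--▸ n3
  n1 = 0 | 0 has moves deadlocked
  n2 = 0\{a} has moves deadlocked
  n3 = 0 has moves deadlocked
Executing ba from P (initial set {m0}):
  after b @ step 1: {m3}
  after a @ step 2: {m4}
  P completes σ.
Executing ba from Q (initial set {n0}):
  after b @ step 1: {n3}
  after a @ step 2: ∅ (Q stuck)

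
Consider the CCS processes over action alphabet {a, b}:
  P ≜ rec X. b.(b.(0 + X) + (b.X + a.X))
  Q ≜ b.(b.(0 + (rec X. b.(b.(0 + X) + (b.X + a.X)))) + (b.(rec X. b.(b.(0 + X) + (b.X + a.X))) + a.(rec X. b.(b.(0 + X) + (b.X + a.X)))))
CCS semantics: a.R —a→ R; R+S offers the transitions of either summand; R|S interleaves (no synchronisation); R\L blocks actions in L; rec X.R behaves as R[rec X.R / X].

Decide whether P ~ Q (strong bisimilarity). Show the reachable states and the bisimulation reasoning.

bisimilar

P's transition system — 3 states:
  p0 = rec X. b.(b.(0 + X) + (b.X + a.X)) :: -b-> p1
  p1 = b.(0 + (rec X. b.(b.(0 + X) + (b.X + a.X)))) + (b.(rec X. b.(b.(0 + X) + (b.X + a.X))) + a.(rec X. b.(b.(0 + X) + (b.X + a.X)))) :: -a-> p0, -b-> p0, -b-> p2
  p2 = 0 + (rec X. b.(b.(0 + X) + (b.X + a.X))) :: -b-> p1
Q's transition system — 4 states:
  q0 = b.(b.(0 + (rec X. b.(b.(0 + X) + (b.X + a.X)))) + (b.(rec X. b.(b.(0 + X) + (b.X + a.X))) + a.(rec X. b.(b.(0 + X) + (b.X + a.X))))) :: -b-> q1
  q1 = b.(0 + (rec X. b.(b.(0 + X) + (b.X + a.X)))) + (b.(rec X. b.(b.(0 + X) + (b.X + a.X))) + a.(rec X. b.(b.(0 + X) + (b.X + a.X)))) :: -a-> q2, -b-> q2, -b-> q3
  q2 = rec X. b.(b.(0 + X) + (b.X + a.X)) :: -b-> q1
  q3 = 0 + (rec X. b.(b.(0 + X) + (b.X + a.X))) :: -b-> q1
Bisimilarity quotient blocks:
  B0 = {p0, p2, q0, q2, q3}
  B1 = {p1, q1}
p0 ∈ B0, q0 ∈ B0 → same block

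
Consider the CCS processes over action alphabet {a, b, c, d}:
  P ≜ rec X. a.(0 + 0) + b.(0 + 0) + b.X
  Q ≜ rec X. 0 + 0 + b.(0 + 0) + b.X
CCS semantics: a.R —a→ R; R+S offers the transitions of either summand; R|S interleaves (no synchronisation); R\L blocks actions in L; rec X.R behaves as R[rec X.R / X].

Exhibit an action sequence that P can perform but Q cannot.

a

P's transition system — 2 states:
  u0 = rec X. a.(0 + 0) + b.(0 + 0) + b.X :: =a=> u1, =b=> u0, =b=> u1
  u1 = 0 + 0 :: (no moves)
Q's transition system — 2 states:
  v0 = rec X. 0 + 0 + b.(0 + 0) + b.X :: =b=> v0, =b=> v1
  v1 = 0 + 0 :: (no moves)
Run σ = ⟨a⟩ on P: start {u0}
  [1] a ⇒ {u1}
  ✓ P
Run σ = ⟨a⟩ on Q: start {v0}
  [1] a ⇒ ∅ (Q stuck)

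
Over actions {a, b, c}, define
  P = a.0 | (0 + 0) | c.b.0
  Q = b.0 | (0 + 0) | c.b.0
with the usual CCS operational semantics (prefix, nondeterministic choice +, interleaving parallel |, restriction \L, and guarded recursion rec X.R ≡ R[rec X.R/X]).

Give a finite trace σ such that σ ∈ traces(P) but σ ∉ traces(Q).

LTS(P): 6 reachable states
  m0 = a.0 | (0 + 0) | c.b.0 :: -a-> m1, -c-> m2
  m1 = 0 | (0 + 0) | c.b.0 :: -c-> m3
  m2 = a.0 | (0 + 0) | b.0 :: -a-> m3, -b-> m4
  m3 = 0 | (0 + 0) | b.0 :: -b-> m5
  m4 = a.0 | (0 + 0) | 0 :: -a-> m5
  m5 = 0 | (0 + 0) | 0 :: deadlocked
LTS(Q): 6 reachable states
  n0 = b.0 | (0 + 0) | c.b.0 :: -b-> n1, -c-> n2
  n1 = 0 | (0 + 0) | c.b.0 :: -c-> n3
  n2 = b.0 | (0 + 0) | b.0 :: -b-> n3, -b-> n4
  n3 = 0 | (0 + 0) | b.0 :: -b-> n5
  n4 = b.0 | (0 + 0) | 0 :: -b-> n5
  n5 = 0 | (0 + 0) | 0 :: deadlocked
Run σ = ⟨a⟩ on P: start {m0}
  after a @ step 1: {m1}
  — P admits the full trace.
Run σ = ⟨a⟩ on Q: start {n0}
  after a @ step 1: no successor for Q

a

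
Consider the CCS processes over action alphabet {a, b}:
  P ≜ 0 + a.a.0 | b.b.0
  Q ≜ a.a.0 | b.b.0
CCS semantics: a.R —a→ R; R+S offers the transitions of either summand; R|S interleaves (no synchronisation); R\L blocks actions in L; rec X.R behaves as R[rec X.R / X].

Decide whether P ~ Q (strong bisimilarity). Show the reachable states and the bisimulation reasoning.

Reachable graph of P (9 states):
  u0 = 0 + a.a.0 | b.b.0 ⊢ =a=> u1, =b=> u2
  u1 = a.0 | b.b.0 ⊢ =a=> u3, =b=> u4
  u2 = a.a.0 | b.0 ⊢ =a=> u4, =b=> u5
  u3 = 0 | b.b.0 ⊢ =b=> u6
  u4 = a.0 | b.0 ⊢ =a=> u6, =b=> u7
  u5 = a.a.0 | 0 ⊢ =a=> u7
  u6 = 0 | b.0 ⊢ =b=> u8
  u7 = a.0 | 0 ⊢ =a=> u8
  u8 = 0 | 0 ⊢ deadlocked
Reachable graph of Q (9 states):
  v0 = a.a.0 | b.b.0 ⊢ =a=> v1, =b=> v2
  v1 = a.0 | b.b.0 ⊢ =a=> v3, =b=> v4
  v2 = a.a.0 | b.0 ⊢ =a=> v4, =b=> v5
  v3 = 0 | b.b.0 ⊢ =b=> v6
  v4 = a.0 | b.0 ⊢ =a=> v6, =b=> v7
  v5 = a.a.0 | 0 ⊢ =a=> v7
  v6 = 0 | b.0 ⊢ =b=> v8
  v7 = a.0 | 0 ⊢ =a=> v8
  v8 = 0 | 0 ⊢ deadlocked
Bisimilarity quotient blocks:
  B0 = {u0, v0}
  B1 = {u2, v2}
  B2 = {u4, v4}
  B3 = {u6, v6}
  B4 = {u8, v8}
  B5 = {u7, v7}
  B6 = {u5, v5}
  B7 = {u1, v1}
  B8 = {u3, v3}
u0 ∈ B0, v0 ∈ B0 → same block

P ~ Q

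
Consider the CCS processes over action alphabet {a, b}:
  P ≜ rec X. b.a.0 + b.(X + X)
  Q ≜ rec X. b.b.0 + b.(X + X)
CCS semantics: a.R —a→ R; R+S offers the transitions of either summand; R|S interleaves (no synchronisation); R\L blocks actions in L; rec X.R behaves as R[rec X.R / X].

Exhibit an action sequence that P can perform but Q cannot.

ba

P's transition system — 4 states:
  p0 = rec X. b.a.0 + b.(X + X) :: --b--▸ p1, --b--▸ p2
  p1 = (rec X. b.a.0 + b.(X + X)) + (rec X. b.a.0 + b.(X + X)) :: --b--▸ p1, --b--▸ p2
  p2 = a.0 :: --a--▸ p3
  p3 = 0 :: stopped
Q's transition system — 4 states:
  q0 = rec X. b.b.0 + b.(X + X) :: --b--▸ q1, --b--▸ q2
  q1 = (rec X. b.b.0 + b.(X + X)) + (rec X. b.b.0 + b.(X + X)) :: --b--▸ q1, --b--▸ q2
  q2 = b.0 :: --b--▸ q3
  q3 = 0 :: stopped
Executing ba from P (initial set {p0}):
  step 1 (b): {p1, p2}
  step 2 (a): {p3}
  ✓ P
Executing ba from Q (initial set {q0}):
  step 1 (b): {q1, q2}
  step 2 (a): ∅  — Q cannot continue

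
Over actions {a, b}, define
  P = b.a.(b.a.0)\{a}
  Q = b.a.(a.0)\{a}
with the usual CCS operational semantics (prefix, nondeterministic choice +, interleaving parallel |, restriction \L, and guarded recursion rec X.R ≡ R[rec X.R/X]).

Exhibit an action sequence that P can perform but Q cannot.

bab

Reachable graph of P (4 states):
  m0 = b.a.(b.a.0)\{a} → —b→ m1
  m1 = a.(b.a.0)\{a} → —a→ m2
  m2 = (b.a.0)\{a} → —b→ m3
  m3 = (a.0)\{a} → deadlocked
Reachable graph of Q (3 states):
  n0 = b.a.(a.0)\{a} → —b→ n1
  n1 = a.(a.0)\{a} → —a→ n2
  n2 = (a.0)\{a} → deadlocked
Run σ = ⟨bab⟩ on P: start {m0}
  after b @ step 1: {m1}
  after a @ step 2: {m2}
  after b @ step 3: {m3}
  ✓ P
Run σ = ⟨bab⟩ on Q: start {n0}
  after b @ step 1: {n1}
  after a @ step 2: {n2}
  after b @ step 3: ∅  — Q cannot continue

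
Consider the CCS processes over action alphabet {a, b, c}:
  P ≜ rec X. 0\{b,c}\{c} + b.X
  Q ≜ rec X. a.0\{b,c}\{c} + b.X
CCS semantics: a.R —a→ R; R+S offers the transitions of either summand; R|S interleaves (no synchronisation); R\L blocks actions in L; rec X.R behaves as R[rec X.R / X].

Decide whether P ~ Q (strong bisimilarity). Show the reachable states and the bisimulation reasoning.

P ≁ Q

P's transition system — 1 states:
  p0 = rec X. 0\{b,c}\{c} + b.X :: =b=> p0
Q's transition system — 2 states:
  q0 = rec X. a.0\{b,c}\{c} + b.X :: =a=> q1, =b=> q0
  q1 = 0\{b,c}\{c} :: ·
Bisimilarity quotient blocks:
  B0 = {p0}
  B1 = {q0}
  B2 = {q1}
p0 ∈ B0, q0 ∈ B1 → different blocks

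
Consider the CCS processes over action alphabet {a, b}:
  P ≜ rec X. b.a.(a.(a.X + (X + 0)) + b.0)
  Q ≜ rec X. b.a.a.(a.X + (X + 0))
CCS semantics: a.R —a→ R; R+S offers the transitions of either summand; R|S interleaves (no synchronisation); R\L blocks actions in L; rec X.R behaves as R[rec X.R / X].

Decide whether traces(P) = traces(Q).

LTS(P): 5 reachable states
  p0 = rec X. b.a.(a.(a.X + (X + 0)) + b.0) :: ··b··> p1
  p1 = a.(a.(a.(rec X. b.a.(a.(a.X + (X + 0)) + b.0)) + ((rec X. b.a.(a.(a.X + (X + 0)) + b.0)) + 0)) + b.0) :: ··a··> p2
  p2 = a.(a.(rec X. b.a.(a.(a.X + (X + 0)) + b.0)) + ((rec X. b.a.(a.(a.X + (X + 0)) + b.0)) + 0)) + b.0 :: ··a··> p3, ··b··> p4
  p3 = a.(rec X. b.a.(a.(a.X + (X + 0)) + b.0)) + ((rec X. b.a.(a.(a.X + (X + 0)) + b.0)) + 0) :: ··a··> p0, ··b··> p1
  p4 = 0 :: deadlocked
LTS(Q): 4 reachable states
  q0 = rec X. b.a.a.(a.X + (X + 0)) :: ··b··> q1
  q1 = a.a.(a.(rec X. b.a.a.(a.X + (X + 0))) + ((rec X. b.a.a.(a.X + (X + 0))) + 0)) :: ··a··> q2
  q2 = a.(a.(rec X. b.a.a.(a.X + (X + 0))) + ((rec X. b.a.a.(a.X + (X + 0))) + 0)) :: ··a··> q3
  q3 = a.(rec X. b.a.a.(a.X + (X + 0))) + ((rec X. b.a.a.(a.X + (X + 0))) + 0) :: ··a··> q0, ··b··> q1
Run σ = ⟨bab⟩ on P: start {p0}
  after b @ step 1: {p1}
  after a @ step 2: {p2}
  after b @ step 3: {p4}
  — P admits the full trace.
Run σ = ⟨bab⟩ on Q: start {q0}
  after b @ step 1: {q1}
  after a @ step 2: {q2}
  after b @ step 3: ∅  — Q cannot continue

traces(P) ≠ traces(Q) — witness ⟨bab⟩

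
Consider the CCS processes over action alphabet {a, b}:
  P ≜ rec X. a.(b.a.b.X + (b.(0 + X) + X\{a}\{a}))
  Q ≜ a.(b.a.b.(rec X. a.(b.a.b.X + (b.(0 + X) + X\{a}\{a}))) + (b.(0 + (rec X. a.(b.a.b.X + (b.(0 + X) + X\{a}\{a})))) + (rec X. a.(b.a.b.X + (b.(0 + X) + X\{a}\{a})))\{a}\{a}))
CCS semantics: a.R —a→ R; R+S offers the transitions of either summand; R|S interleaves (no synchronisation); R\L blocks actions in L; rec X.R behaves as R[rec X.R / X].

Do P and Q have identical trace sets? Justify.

P's transition system — 5 states:
  s0 = rec X. a.(b.a.b.X + (b.(0 + X) + X\{a}\{a})) → ··a··> s1
  s1 = b.a.b.(rec X. a.(b.a.b.X + (b.(0 + X) + X\{a}\{a}))) + (b.(0 + (rec X. a.(b.a.b.X + (b.(0 + X) + X\{a}\{a})))) + (rec X. a.(b.a.b.X + (b.(0 + X) + X\{a}\{a})))\{a}\{a}) → ··b··> s2, ··b··> s3
  s2 = 0 + (rec X. a.(b.a.b.X + (b.(0 + X) + X\{a}\{a}))) → ··a··> s1
  s3 = a.b.(rec X. a.(b.a.b.X + (b.(0 + X) + X\{a}\{a}))) → ··a··> s4
  s4 = b.(rec X. a.(b.a.b.X + (b.(0 + X) + X\{a}\{a}))) → ··b··> s0
Q's transition system — 6 states:
  t0 = a.(b.a.b.(rec X. a.(b.a.b.X + (b.(0 + X) + X\{a}\{a}))) + (b.(0 + (rec X. a.(b.a.b.X + (b.(0 + X) + X\{a}\{a})))) + (rec X. a.(b.a.b.X + (b.(0 + X) + X\{a}\{a})))\{a}\{a})) → ··a··> t1
  t1 = b.a.b.(rec X. a.(b.a.b.X + (b.(0 + X) + X\{a}\{a}))) + (b.(0 + (rec X. a.(b.a.b.X + (b.(0 + X) + X\{a}\{a})))) + (rec X. a.(b.a.b.X + (b.(0 + X) + X\{a}\{a})))\{a}\{a}) → ··b··> t2, ··b··> t3
  t2 = 0 + (rec X. a.(b.a.b.X + (b.(0 + X) + X\{a}\{a}))) → ··a··> t1
  t3 = a.b.(rec X. a.(b.a.b.X + (b.(0 + X) + X\{a}\{a}))) → ··a··> t4
  t4 = b.(rec X. a.(b.a.b.X + (b.(0 + X) + X\{a}\{a}))) → ··b··> t5
  t5 = rec X. a.(b.a.b.X + (b.(0 + X) + X\{a}\{a})) → ··a··> t1
Partition-refinement fixed point:
  B0 = {s0, s2, s3, t0, t2, t3, t5}
  B1 = {s1, s4, t1, t4}
s0 ∈ B0, t0 ∈ B0 → same block
Bisimilar ⇒ trace-equivalent.

trace-equivalent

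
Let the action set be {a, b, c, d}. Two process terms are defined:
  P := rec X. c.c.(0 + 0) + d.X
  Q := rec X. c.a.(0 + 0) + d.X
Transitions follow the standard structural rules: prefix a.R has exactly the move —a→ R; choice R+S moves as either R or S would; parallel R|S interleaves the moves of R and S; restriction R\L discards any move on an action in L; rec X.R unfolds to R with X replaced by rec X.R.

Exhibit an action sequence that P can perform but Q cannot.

LTS(P): 3 reachable states
  m0 = rec X. c.c.(0 + 0) + d.X :: =c=> m1, =d=> m0
  m1 = c.(0 + 0) :: =c=> m2
  m2 = 0 + 0 :: ∅
LTS(Q): 3 reachable states
  n0 = rec X. c.a.(0 + 0) + d.X :: =c=> n1, =d=> n0
  n1 = a.(0 + 0) :: =a=> n2
  n2 = 0 + 0 :: ∅
Trace ⟨cc⟩ through P, begin at {m0}:
  after c @ step 1: {m1}
  after c @ step 2: {m2}
  P completes σ.
Trace ⟨cc⟩ through Q, begin at {n0}:
  after c @ step 1: {n1}
  after c @ step 2: ∅  — Q cannot continue

cc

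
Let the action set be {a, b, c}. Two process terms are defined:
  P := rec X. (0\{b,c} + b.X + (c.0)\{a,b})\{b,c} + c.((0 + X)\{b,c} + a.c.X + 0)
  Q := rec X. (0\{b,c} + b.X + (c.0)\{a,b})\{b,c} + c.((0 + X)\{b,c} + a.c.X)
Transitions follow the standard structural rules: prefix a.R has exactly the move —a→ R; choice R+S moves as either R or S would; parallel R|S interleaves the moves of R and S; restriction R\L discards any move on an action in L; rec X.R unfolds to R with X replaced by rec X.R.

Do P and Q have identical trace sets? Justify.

traces(P) = traces(Q)

Reachable graph of P (3 states):
  p0 = rec X. (0\{b,c} + b.X + (c.0)\{a,b})\{b,c} + c.((0 + X)\{b,c} + a.c.X + 0) → -c-> p1
  p1 = (0 + (rec X. (0\{b,c} + b.X + (c.0)\{a,b})\{b,c} + c.((0 + X)\{b,c} + a.c.X + 0)))\{b,c} + a.c.(rec X. (0\{b,c} + b.X + (c.0)\{a,b})\{b,c} + c.((0 + X)\{b,c} + a.c.X + 0)) + 0 → -a-> p2
  p2 = c.(rec X. (0\{b,c} + b.X + (c.0)\{a,b})\{b,c} + c.((0 + X)\{b,c} + a.c.X + 0)) → -c-> p0
Reachable graph of Q (3 states):
  q0 = rec X. (0\{b,c} + b.X + (c.0)\{a,b})\{b,c} + c.((0 + X)\{b,c} + a.c.X) → -c-> q1
  q1 = (0 + (rec X. (0\{b,c} + b.X + (c.0)\{a,b})\{b,c} + c.((0 + X)\{b,c} + a.c.X)))\{b,c} + a.c.(rec X. (0\{b,c} + b.X + (c.0)\{a,b})\{b,c} + c.((0 + X)\{b,c} + a.c.X)) → -a-> q2
  q2 = c.(rec X. (0\{b,c} + b.X + (c.0)\{a,b})\{b,c} + c.((0 + X)\{b,c} + a.c.X)) → -c-> q0
Partition-refinement fixed point:
  B0 = {p0, q0}
  B1 = {p1, q1}
  B2 = {p2, q2}
p0 ∈ B0, q0 ∈ B0 → same block
Bisimilar ⇒ trace-equivalent.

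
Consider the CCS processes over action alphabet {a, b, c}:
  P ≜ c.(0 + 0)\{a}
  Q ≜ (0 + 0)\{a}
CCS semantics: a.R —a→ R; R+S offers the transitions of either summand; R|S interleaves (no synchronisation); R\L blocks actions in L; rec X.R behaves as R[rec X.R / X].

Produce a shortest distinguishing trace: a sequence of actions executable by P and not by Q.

Reachable graph of P (2 states):
  m0 = c.(0 + 0)\{a} → -c-> m1
  m1 = (0 + 0)\{a} → (no moves)
Reachable graph of Q (1 states):
  n0 = (0 + 0)\{a} → (no moves)
Trace ⟨c⟩ through P, begin at {m0}:
  after c @ step 1: {m1}
  P completes σ.
Trace ⟨c⟩ through Q, begin at {n0}:
  after c @ step 1: no successor for Q

c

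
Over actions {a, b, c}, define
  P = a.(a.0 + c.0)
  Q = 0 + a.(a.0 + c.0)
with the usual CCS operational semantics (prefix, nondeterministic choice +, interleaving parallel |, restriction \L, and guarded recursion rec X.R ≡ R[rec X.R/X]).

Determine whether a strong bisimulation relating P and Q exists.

P's transition system — 3 states:
  p0 = a.(a.0 + c.0) → --a--▸ p1
  p1 = a.0 + c.0 → --a--▸ p2, --c--▸ p2
  p2 = 0 → ∅
Q's transition system — 3 states:
  q0 = 0 + a.(a.0 + c.0) → --a--▸ q1
  q1 = a.0 + c.0 → --a--▸ q2, --c--▸ q2
  q2 = 0 → ∅
Bisimilarity quotient blocks:
  B0 = {p0, q0}
  B1 = {p1, q1}
  B2 = {p2, q2}
p0 ∈ B0, q0 ∈ B0 → same block

YES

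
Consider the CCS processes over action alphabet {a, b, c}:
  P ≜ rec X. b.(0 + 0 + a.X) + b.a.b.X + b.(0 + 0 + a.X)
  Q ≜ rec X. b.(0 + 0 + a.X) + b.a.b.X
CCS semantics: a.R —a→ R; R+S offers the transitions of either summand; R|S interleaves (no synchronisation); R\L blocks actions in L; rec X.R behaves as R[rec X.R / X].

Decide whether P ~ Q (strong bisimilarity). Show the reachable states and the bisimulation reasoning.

P's transition system — 4 states:
  p0 = rec X. b.(0 + 0 + a.X) + b.a.b.X + b.(0 + 0 + a.X) :: ··b··> p1, ··b··> p2
  p1 = 0 + 0 + a.(rec X. b.(0 + 0 + a.X) + b.a.b.X + b.(0 + 0 + a.X)) :: ··a··> p0
  p2 = a.b.(rec X. b.(0 + 0 + a.X) + b.a.b.X + b.(0 + 0 + a.X)) :: ··a··> p3
  p3 = b.(rec X. b.(0 + 0 + a.X) + b.a.b.X + b.(0 + 0 + a.X)) :: ··b··> p0
Q's transition system — 4 states:
  q0 = rec X. b.(0 + 0 + a.X) + b.a.b.X :: ··b··> q1, ··b··> q2
  q1 = 0 + 0 + a.(rec X. b.(0 + 0 + a.X) + b.a.b.X) :: ··a··> q0
  q2 = a.b.(rec X. b.(0 + 0 + a.X) + b.a.b.X) :: ··a··> q3
  q3 = b.(rec X. b.(0 + 0 + a.X) + b.a.b.X) :: ··b··> q0
Bisimilarity quotient blocks:
  B0 = {p0, q0}
  B1 = {p2, q2}
  B2 = {p3, q3}
  B3 = {p1, q1}
p0 ∈ B0, q0 ∈ B0 → same block

P ~ Q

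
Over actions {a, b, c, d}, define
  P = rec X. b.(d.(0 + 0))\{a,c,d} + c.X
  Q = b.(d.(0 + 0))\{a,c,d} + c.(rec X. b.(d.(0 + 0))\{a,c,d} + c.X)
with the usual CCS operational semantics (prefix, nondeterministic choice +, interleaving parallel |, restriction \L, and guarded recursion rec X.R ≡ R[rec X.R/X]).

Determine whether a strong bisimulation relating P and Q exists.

Reachable graph of P (2 states):
  p0 = rec X. b.(d.(0 + 0))\{a,c,d} + c.X has moves --b--▸ p1, --c--▸ p0
  p1 = (d.(0 + 0))\{a,c,d} has moves (no moves)
Reachable graph of Q (3 states):
  q0 = b.(d.(0 + 0))\{a,c,d} + c.(rec X. b.(d.(0 + 0))\{a,c,d} + c.X) has moves --b--▸ q1, --c--▸ q2
  q1 = (d.(0 + 0))\{a,c,d} has moves (no moves)
  q2 = rec X. b.(d.(0 + 0))\{a,c,d} + c.X has moves --b--▸ q1, --c--▸ q2
Bisimilarity quotient blocks:
  B0 = {p0, q0, q2}
  B1 = {p1, q1}
p0 ∈ B0, q0 ∈ B0 → same block

YES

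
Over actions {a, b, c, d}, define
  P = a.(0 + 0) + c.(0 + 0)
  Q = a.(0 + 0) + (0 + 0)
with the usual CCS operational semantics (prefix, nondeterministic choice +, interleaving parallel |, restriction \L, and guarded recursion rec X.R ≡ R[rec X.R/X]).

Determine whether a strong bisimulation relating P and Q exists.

P's transition system — 2 states:
  u0 = a.(0 + 0) + c.(0 + 0) → —a→ u1, —c→ u1
  u1 = 0 + 0 → ∅
Q's transition system — 2 states:
  v0 = a.(0 + 0) + (0 + 0) → —a→ v1
  v1 = 0 + 0 → ∅
Partition-refinement fixed point:
  B0 = {u0}
  B1 = {u1, v1}
  B2 = {v0}
u0 ∈ B0, v0 ∈ B2 → different blocks

NO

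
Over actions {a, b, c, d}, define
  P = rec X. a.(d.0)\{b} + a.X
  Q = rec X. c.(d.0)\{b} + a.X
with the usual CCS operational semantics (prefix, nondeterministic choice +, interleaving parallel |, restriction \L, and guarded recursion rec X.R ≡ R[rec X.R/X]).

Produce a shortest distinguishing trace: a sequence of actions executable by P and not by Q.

Reachable graph of P (3 states):
  m0 = rec X. a.(d.0)\{b} + a.X ⊢ --a--▸ m0, --a--▸ m1
  m1 = (d.0)\{b} ⊢ --d--▸ m2
  m2 = 0\{b} ⊢ stopped
Reachable graph of Q (3 states):
  n0 = rec X. c.(d.0)\{b} + a.X ⊢ --a--▸ n0, --c--▸ n1
  n1 = (d.0)\{b} ⊢ --d--▸ n2
  n2 = 0\{b} ⊢ stopped
Executing ad from P (initial set {m0}):
  after a @ step 1: {m0, m1}
  after d @ step 2: {m2}
  — P admits the full trace.
Executing ad from Q (initial set {n0}):
  after a @ step 1: {n0}
  after d @ step 2: ∅  — Q cannot continue

ad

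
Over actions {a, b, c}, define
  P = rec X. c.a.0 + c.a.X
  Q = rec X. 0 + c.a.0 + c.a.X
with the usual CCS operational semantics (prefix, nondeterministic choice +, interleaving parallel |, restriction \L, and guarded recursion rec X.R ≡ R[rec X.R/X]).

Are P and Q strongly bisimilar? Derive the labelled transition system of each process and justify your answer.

P ~ Q

P's transition system — 4 states:
  m0 = rec X. c.a.0 + c.a.X ⊢ —c→ m1, —c→ m2
  m1 = a.(rec X. c.a.0 + c.a.X) ⊢ —a→ m0
  m2 = a.0 ⊢ —a→ m3
  m3 = 0 ⊢ ∅
Q's transition system — 4 states:
  n0 = rec X. 0 + c.a.0 + c.a.X ⊢ —c→ n1, —c→ n2
  n1 = a.(rec X. 0 + c.a.0 + c.a.X) ⊢ —a→ n0
  n2 = a.0 ⊢ —a→ n3
  n3 = 0 ⊢ ∅
Partition-refinement fixed point:
  B0 = {m0, n0}
  B1 = {m1, n1}
  B2 = {m2, n2}
  B3 = {m3, n3}
m0 ∈ B0, n0 ∈ B0 → same block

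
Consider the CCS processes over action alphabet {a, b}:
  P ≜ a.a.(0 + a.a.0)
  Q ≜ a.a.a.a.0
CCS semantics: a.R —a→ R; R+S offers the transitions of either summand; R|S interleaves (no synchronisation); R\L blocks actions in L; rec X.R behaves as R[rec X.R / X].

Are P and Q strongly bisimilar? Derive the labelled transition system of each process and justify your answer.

Reachable graph of P (5 states):
  m0 = a.a.(0 + a.a.0) | --a--▸ m1
  m1 = a.(0 + a.a.0) | --a--▸ m2
  m2 = 0 + a.a.0 | --a--▸ m3
  m3 = a.0 | --a--▸ m4
  m4 = 0 | (no moves)
Reachable graph of Q (5 states):
  n0 = a.a.a.a.0 | --a--▸ n1
  n1 = a.a.a.0 | --a--▸ n2
  n2 = a.a.0 | --a--▸ n3
  n3 = a.0 | --a--▸ n4
  n4 = 0 | (no moves)
Coarsest stable partition (strong bisimilarity classes):
  B0 = {m0, n0}
  B1 = {m1, n1}
  B2 = {m2, n2}
  B3 = {m3, n3}
  B4 = {m4, n4}
m0 ∈ B0, n0 ∈ B0 → same block

bisimilar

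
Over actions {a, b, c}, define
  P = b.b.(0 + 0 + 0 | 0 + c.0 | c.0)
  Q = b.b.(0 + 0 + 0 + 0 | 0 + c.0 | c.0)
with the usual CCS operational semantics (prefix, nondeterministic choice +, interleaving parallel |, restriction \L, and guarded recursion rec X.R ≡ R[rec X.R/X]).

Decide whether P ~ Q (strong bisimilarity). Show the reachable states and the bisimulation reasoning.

P ~ Q

P's transition system — 6 states:
  u0 = b.b.(0 + 0 + 0 | 0 + c.0 | c.0) | ··b··> u1
  u1 = b.(0 + 0 + 0 | 0 + c.0 | c.0) | ··b··> u2
  u2 = 0 + 0 + 0 | 0 + c.0 | c.0 | ··c··> u3, ··c··> u4
  u3 = 0 | c.0 | ··c··> u5
  u4 = c.0 | 0 | ··c··> u5
  u5 = 0 | 0 | (no moves)
Q's transition system — 6 states:
  v0 = b.b.(0 + 0 + 0 + 0 | 0 + c.0 | c.0) | ··b··> v1
  v1 = b.(0 + 0 + 0 + 0 | 0 + c.0 | c.0) | ··b··> v2
  v2 = 0 + 0 + 0 + 0 | 0 + c.0 | c.0 | ··c··> v3, ··c··> v4
  v3 = 0 | c.0 | ··c··> v5
  v4 = c.0 | 0 | ··c··> v5
  v5 = 0 | 0 | (no moves)
Bisimilarity quotient blocks:
  B0 = {u0, v0}
  B1 = {u1, v1}
  B2 = {u2, v2}
  B3 = {u3, u4, v3, v4}
  B4 = {u5, v5}
u0 ∈ B0, v0 ∈ B0 → same block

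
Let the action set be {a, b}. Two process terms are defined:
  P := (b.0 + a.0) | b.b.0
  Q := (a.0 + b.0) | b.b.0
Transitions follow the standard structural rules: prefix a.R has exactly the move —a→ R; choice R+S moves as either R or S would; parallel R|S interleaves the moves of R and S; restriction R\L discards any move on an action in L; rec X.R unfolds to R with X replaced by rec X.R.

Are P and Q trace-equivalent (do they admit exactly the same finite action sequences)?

trace-equivalent

LTS(P): 6 reachable states
  s0 = (b.0 + a.0) | b.b.0 has moves =a=> s1, =b=> s1, =b=> s2
  s1 = 0 | b.b.0 has moves =b=> s3
  s2 = (b.0 + a.0) | b.0 has moves =a=> s3, =b=> s3, =b=> s4
  s3 = 0 | b.0 has moves =b=> s5
  s4 = (b.0 + a.0) | 0 has moves =a=> s5, =b=> s5
  s5 = 0 | 0 has moves deadlocked
LTS(Q): 6 reachable states
  t0 = (a.0 + b.0) | b.b.0 has moves =a=> t1, =b=> t1, =b=> t2
  t1 = 0 | b.b.0 has moves =b=> t3
  t2 = (a.0 + b.0) | b.0 has moves =a=> t3, =b=> t3, =b=> t4
  t3 = 0 | b.0 has moves =b=> t5
  t4 = (a.0 + b.0) | 0 has moves =a=> t5, =b=> t5
  t5 = 0 | 0 has moves deadlocked
Coarsest stable partition (strong bisimilarity classes):
  B0 = {s0, t0}
  B1 = {s2, t2}
  B2 = {s3, t3}
  B3 = {s5, t5}
  B4 = {s4, t4}
  B5 = {s1, t1}
s0 ∈ B0, t0 ∈ B0 → same block
Bisimilar ⇒ trace-equivalent.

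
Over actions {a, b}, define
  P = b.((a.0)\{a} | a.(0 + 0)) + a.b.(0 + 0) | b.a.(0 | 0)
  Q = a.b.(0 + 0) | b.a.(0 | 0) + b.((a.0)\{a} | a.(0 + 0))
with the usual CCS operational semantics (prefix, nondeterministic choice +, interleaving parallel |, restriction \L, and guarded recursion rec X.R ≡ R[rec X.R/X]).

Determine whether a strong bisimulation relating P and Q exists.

P's transition system — 11 states:
  s0 = b.((a.0)\{a} | a.(0 + 0)) + a.b.(0 + 0) | b.a.(0 | 0) ⊢ --a--▸ s1, --b--▸ s2, --b--▸ s3
  s1 = b.(0 + 0) | b.a.(0 | 0) ⊢ --b--▸ s4, --b--▸ s5
  s2 = (a.0)\{a} | a.(0 + 0) ⊢ --a--▸ s6
  s3 = a.b.(0 + 0) | a.(0 | 0) ⊢ --a--▸ s5, --a--▸ s7
  s4 = (0 + 0) | b.a.(0 | 0) ⊢ --b--▸ s8
  s5 = b.(0 + 0) | a.(0 | 0) ⊢ --a--▸ s9, --b--▸ s8
  s6 = (a.0)\{a} | (0 + 0) ⊢ ·
  s7 = a.b.(0 + 0) | (0 | 0) ⊢ --a--▸ s9
  s8 = (0 + 0) | a.(0 | 0) ⊢ --a--▸ s10
  s9 = b.(0 + 0) | (0 | 0) ⊢ --b--▸ s10
  s10 = (0 + 0) | (0 | 0) ⊢ ·
Q's transition system — 11 states:
  t0 = a.b.(0 + 0) | b.a.(0 | 0) + b.((a.0)\{a} | a.(0 + 0)) ⊢ --a--▸ t1, --b--▸ t2, --b--▸ t3
  t1 = b.(0 + 0) | b.a.(0 | 0) ⊢ --b--▸ t4, --b--▸ t5
  t2 = (a.0)\{a} | a.(0 + 0) ⊢ --a--▸ t6
  t3 = a.b.(0 + 0) | a.(0 | 0) ⊢ --a--▸ t5, --a--▸ t7
  t4 = (0 + 0) | b.a.(0 | 0) ⊢ --b--▸ t8
  t5 = b.(0 + 0) | a.(0 | 0) ⊢ --a--▸ t9, --b--▸ t8
  t6 = (a.0)\{a} | (0 + 0) ⊢ ·
  t7 = a.b.(0 + 0) | (0 | 0) ⊢ --a--▸ t9
  t8 = (0 + 0) | a.(0 | 0) ⊢ --a--▸ t10
  t9 = b.(0 + 0) | (0 | 0) ⊢ --b--▸ t10
  t10 = (0 + 0) | (0 | 0) ⊢ ·
Partition-refinement fixed point:
  B0 = {s0, t0}
  B1 = {s3, t3}
  B2 = {s7, t7}
  B3 = {s9, t9}
  B4 = {s10, s6, t10, t6}
  B5 = {s5, t5}
  B6 = {s2, s8, t2, t8}
  B7 = {s1, t1}
  B8 = {s4, t4}
s0 ∈ B0, t0 ∈ B0 → same block

YES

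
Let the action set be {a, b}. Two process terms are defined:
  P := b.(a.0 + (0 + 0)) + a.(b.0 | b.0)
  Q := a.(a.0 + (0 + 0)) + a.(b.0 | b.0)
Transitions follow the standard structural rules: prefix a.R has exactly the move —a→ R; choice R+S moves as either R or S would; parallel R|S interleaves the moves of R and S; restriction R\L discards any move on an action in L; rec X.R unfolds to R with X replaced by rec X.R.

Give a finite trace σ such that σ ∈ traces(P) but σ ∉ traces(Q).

Reachable graph of P (7 states):
  s0 = b.(a.0 + (0 + 0)) + a.(b.0 | b.0) → ··a··> s1, ··b··> s2
  s1 = b.0 | b.0 → ··b··> s3, ··b··> s4
  s2 = a.0 + (0 + 0) → ··a··> s5
  s3 = 0 | b.0 → ··b··> s6
  s4 = b.0 | 0 → ··b··> s6
  s5 = 0 → (no moves)
  s6 = 0 | 0 → (no moves)
Reachable graph of Q (7 states):
  t0 = a.(a.0 + (0 + 0)) + a.(b.0 | b.0) → ··a··> t1, ··a··> t2
  t1 = a.0 + (0 + 0) → ··a··> t3
  t2 = b.0 | b.0 → ··b··> t4, ··b··> t5
  t3 = 0 → (no moves)
  t4 = 0 | b.0 → ··b··> t6
  t5 = b.0 | 0 → ··b··> t6
  t6 = 0 | 0 → (no moves)
Executing b from P (initial set {s0}):
  [1] b ⇒ {s2}
  P completes σ.
Executing b from Q (initial set {t0}):
  [1] b ⇒ no successor for Q

b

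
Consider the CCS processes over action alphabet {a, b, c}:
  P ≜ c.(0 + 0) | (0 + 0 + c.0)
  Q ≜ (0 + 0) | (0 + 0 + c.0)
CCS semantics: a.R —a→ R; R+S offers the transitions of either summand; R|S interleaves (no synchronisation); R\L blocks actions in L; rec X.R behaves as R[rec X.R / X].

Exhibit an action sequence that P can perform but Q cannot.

cc

P's transition system — 4 states:
  p0 = c.(0 + 0) | (0 + 0 + c.0) :: --c--▸ p1, --c--▸ p2
  p1 = (0 + 0) | (0 + 0 + c.0) :: --c--▸ p3
  p2 = c.(0 + 0) | 0 :: --c--▸ p3
  p3 = (0 + 0) | 0 :: (no moves)
Q's transition system — 2 states:
  q0 = (0 + 0) | (0 + 0 + c.0) :: --c--▸ q1
  q1 = (0 + 0) | 0 :: (no moves)
Trace ⟨cc⟩ through P, begin at {p0}:
  step 1 (c): {p1, p2}
  step 2 (c): {p3}
  ✓ P
Trace ⟨cc⟩ through Q, begin at {q0}:
  step 1 (c): {q1}
  step 2 (c): ∅ (Q stuck)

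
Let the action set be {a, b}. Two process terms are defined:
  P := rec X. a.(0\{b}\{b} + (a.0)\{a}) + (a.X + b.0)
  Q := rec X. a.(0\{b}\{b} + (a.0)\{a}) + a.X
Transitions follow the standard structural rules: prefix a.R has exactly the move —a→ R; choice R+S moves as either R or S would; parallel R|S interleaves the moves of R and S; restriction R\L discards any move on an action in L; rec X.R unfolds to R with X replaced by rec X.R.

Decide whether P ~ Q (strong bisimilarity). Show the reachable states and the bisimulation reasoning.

not bisimilar

Reachable graph of P (3 states):
  s0 = rec X. a.(0\{b}\{b} + (a.0)\{a}) + (a.X + b.0) :: ··a··> s0, ··a··> s1, ··b··> s2
  s1 = 0\{b}\{b} + (a.0)\{a} :: ·
  s2 = 0 :: ·
Reachable graph of Q (2 states):
  t0 = rec X. a.(0\{b}\{b} + (a.0)\{a}) + a.X :: ··a··> t0, ··a··> t1
  t1 = 0\{b}\{b} + (a.0)\{a} :: ·
Bisimilarity quotient blocks:
  B0 = {s0}
  B1 = {s1, s2, t1}
  B2 = {t0}
s0 ∈ B0, t0 ∈ B2 → different blocks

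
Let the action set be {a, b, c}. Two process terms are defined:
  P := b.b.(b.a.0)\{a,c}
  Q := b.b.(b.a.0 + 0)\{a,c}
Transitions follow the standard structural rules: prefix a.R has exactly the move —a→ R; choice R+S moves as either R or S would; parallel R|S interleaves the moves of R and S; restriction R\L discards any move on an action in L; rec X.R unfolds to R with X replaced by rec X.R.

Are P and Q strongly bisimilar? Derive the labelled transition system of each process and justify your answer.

LTS(P): 4 reachable states
  m0 = b.b.(b.a.0)\{a,c} ⊢ —b→ m1
  m1 = b.(b.a.0)\{a,c} ⊢ —b→ m2
  m2 = (b.a.0)\{a,c} ⊢ —b→ m3
  m3 = (a.0)\{a,c} ⊢ stopped
LTS(Q): 4 reachable states
  n0 = b.b.(b.a.0 + 0)\{a,c} ⊢ —b→ n1
  n1 = b.(b.a.0 + 0)\{a,c} ⊢ —b→ n2
  n2 = (b.a.0 + 0)\{a,c} ⊢ —b→ n3
  n3 = (a.0)\{a,c} ⊢ stopped
Bisimilarity quotient blocks:
  B0 = {m0, n0}
  B1 = {m1, n1}
  B2 = {m2, n2}
  B3 = {m3, n3}
m0 ∈ B0, n0 ∈ B0 → same block

bisimilar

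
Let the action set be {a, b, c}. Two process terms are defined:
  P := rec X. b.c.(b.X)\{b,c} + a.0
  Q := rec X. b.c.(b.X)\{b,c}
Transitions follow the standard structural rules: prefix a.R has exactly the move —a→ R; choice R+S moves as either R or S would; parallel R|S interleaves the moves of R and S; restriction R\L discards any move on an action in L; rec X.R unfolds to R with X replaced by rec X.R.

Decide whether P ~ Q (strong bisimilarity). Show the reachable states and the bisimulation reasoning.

NO

Reachable graph of P (4 states):
  m0 = rec X. b.c.(b.X)\{b,c} + a.0 | --a--▸ m1, --b--▸ m2
  m1 = 0 | ·
  m2 = c.(b.(rec X. b.c.(b.X)\{b,c} + a.0))\{b,c} | --c--▸ m3
  m3 = (b.(rec X. b.c.(b.X)\{b,c} + a.0))\{b,c} | ·
Reachable graph of Q (3 states):
  n0 = rec X. b.c.(b.X)\{b,c} | --b--▸ n1
  n1 = c.(b.(rec X. b.c.(b.X)\{b,c}))\{b,c} | --c--▸ n2
  n2 = (b.(rec X. b.c.(b.X)\{b,c}))\{b,c} | ·
Bisimilarity quotient blocks:
  B0 = {m0}
  B1 = {m1, m3, n2}
  B2 = {m2, n1}
  B3 = {n0}
m0 ∈ B0, n0 ∈ B3 → different blocks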